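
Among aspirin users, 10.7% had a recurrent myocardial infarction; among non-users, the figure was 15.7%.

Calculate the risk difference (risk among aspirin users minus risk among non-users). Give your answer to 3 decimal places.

risk difference = 0.1070 − 0.1570 = -0.050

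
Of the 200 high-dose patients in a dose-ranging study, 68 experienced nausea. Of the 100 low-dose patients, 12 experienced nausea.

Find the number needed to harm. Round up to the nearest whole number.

NNH: 5

risk, high-dose patients = 68/200 = 0.340000
risk, low-dose patients = 12/100 = 0.120000
absolute risk difference = 0.220000
1 / 0.220000 = 4.545 → round up → 5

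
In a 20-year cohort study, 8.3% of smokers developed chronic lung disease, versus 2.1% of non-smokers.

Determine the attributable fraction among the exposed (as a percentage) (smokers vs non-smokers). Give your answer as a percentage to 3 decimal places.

AR% = (0.08300 − 0.02100) / 0.08300 = 0.7470 → 74.699%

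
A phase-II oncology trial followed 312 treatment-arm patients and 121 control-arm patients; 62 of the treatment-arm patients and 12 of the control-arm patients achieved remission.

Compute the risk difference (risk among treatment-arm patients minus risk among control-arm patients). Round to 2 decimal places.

risk, treatment-arm patients = 62/312 = 0.1987
risk, control-arm patients = 12/121 = 0.0992
risk difference = 0.1987 − 0.0992 = 0.10

0.10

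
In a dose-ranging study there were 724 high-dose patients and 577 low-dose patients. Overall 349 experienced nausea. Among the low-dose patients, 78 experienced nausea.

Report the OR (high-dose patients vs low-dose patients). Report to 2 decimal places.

high-dose patients with the outcome: 349 − 78 = 271
high-dose patients without the outcome: 724 − 271 = 453
low-dose patients without the outcome: 577 − 78 = 499
OR = (271 × 499) / (453 × 78) = 135229/35334 ≈ 3.83

3.83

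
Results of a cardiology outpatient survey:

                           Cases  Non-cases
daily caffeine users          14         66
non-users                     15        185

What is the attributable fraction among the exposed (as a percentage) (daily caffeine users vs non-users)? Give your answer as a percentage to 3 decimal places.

AR% ≈ 57.143%

risk, daily caffeine users = 14/80 = 0.1750
risk, non-users = 15/200 = 0.0750
AR% = (0.1750 − 0.0750) / 0.1750 = 0.5714 → 57.143%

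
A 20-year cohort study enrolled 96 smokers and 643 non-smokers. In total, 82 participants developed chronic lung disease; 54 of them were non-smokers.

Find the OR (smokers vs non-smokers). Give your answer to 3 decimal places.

smokers with the outcome: 82 − 54 = 28
smokers without the outcome: 96 − 28 = 68
non-smokers without the outcome: 643 − 54 = 589
OR = (28 × 589) / (68 × 54) = 16492/3672 ≈ 4.491

OR: 4.491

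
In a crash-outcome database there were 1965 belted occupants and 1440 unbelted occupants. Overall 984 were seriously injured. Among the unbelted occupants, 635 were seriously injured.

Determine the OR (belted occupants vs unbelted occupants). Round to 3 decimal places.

0.274

belted occupants with the outcome: 984 − 635 = 349
belted occupants without the outcome: 1965 − 349 = 1616
unbelted occupants without the outcome: 1440 − 635 = 805
OR = (349 × 805) / (1616 × 635) = 280945/1026160 ≈ 0.274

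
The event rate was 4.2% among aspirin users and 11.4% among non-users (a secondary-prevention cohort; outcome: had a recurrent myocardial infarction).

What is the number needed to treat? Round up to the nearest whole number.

NNT ≈ 14

absolute risk difference = 0.072000
1 / 0.072000 = 13.889 → round up → 14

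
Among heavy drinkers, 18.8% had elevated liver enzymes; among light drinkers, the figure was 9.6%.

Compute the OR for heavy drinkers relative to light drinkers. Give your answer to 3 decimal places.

odds, heavy drinkers = 0.1880/0.8120 = 0.2315
odds, light drinkers = 0.0960/0.9040 = 0.1062
OR = 0.2315 / 0.1062 = 2.180

2.180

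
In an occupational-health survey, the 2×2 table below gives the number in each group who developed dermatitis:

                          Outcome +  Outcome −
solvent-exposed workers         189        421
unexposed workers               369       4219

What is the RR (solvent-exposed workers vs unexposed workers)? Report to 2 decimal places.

risk, solvent-exposed workers = 189/610 = 0.3098
risk, unexposed workers = 369/4588 = 0.0804
RR = 0.3098 / 0.0804 = 3.85

3.85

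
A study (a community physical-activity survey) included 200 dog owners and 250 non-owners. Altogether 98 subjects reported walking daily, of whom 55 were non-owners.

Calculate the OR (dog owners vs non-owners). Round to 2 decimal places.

0.97

dog owners with the outcome: 98 − 55 = 43
dog owners without the outcome: 200 − 43 = 157
non-owners without the outcome: 250 − 55 = 195
odds, dog owners = 43/157 = 0.2739
odds, non-owners = 55/195 = 0.2821
OR = 0.2739 / 0.2821 = 0.97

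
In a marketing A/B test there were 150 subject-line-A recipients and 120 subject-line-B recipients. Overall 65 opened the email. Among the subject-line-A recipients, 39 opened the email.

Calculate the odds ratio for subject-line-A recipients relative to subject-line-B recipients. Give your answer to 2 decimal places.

subject-line-A recipients without the outcome: 150 − 39 = 111
subject-line-B recipients with the outcome: 65 − 39 = 26
subject-line-B recipients without the outcome: 120 − 26 = 94
OR = (39 × 94) / (111 × 26) = 3666/2886 ≈ 1.27

OR ≈ 1.27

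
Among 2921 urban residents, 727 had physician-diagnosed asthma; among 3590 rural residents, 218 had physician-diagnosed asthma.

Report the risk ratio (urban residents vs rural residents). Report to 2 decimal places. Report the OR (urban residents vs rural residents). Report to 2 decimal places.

RR = 4.10; OR = 5.13

risk, urban residents = 727/2921 = 0.2489
risk, rural residents = 218/3590 = 0.0607
RR = 0.2489 / 0.0607 = 4.10
OR = (727 × 3372) / (2194 × 218) = 2451444/478292 ≈ 5.13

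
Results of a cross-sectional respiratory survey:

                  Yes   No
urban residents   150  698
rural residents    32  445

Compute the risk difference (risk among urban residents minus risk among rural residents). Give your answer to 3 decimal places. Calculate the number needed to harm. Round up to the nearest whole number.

RD = 0.110; NNH = 10

risk, urban residents = 150/848 = 0.1769
risk, rural residents = 32/477 = 0.0671
risk difference = 0.1769 − 0.0671 = 0.110
absolute risk difference = 0.109801
1 / 0.109801 = 9.107 → round up → 10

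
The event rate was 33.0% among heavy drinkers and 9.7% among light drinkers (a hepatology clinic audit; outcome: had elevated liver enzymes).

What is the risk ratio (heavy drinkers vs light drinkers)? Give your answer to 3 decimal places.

RR = 0.3300 / 0.0970 = 3.402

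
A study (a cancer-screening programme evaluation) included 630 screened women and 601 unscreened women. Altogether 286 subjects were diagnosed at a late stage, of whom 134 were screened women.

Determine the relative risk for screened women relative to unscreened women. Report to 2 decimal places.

screened women without the outcome: 630 − 134 = 496
unscreened women with the outcome: 286 − 134 = 152
unscreened women without the outcome: 601 − 152 = 449
risk, screened women = 134/630 = 0.2127
risk, unscreened women = 152/601 = 0.2529
RR = 0.2127 / 0.2529 = 0.84

0.84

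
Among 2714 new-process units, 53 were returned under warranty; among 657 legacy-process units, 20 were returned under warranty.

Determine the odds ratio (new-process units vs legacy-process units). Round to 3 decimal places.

OR = (53 × 637) / (2661 × 20) = 33761/53220 ≈ 0.634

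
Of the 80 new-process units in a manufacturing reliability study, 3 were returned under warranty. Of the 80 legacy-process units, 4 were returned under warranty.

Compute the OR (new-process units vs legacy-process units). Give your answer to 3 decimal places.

OR = (3 × 76) / (77 × 4) = 228/308 ≈ 0.740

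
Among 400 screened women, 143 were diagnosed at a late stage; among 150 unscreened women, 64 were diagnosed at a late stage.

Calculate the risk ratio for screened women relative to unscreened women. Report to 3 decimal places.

RR ≈ 0.838

risk, screened women = 143/400 = 0.3575
risk, unscreened women = 64/150 = 0.4267
RR = 0.3575 / 0.4267 = 0.838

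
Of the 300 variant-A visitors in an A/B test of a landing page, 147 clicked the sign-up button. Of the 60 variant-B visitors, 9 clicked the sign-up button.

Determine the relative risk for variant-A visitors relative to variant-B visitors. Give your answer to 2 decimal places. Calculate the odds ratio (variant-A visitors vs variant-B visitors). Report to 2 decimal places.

risk, variant-A visitors = 147/300 = 0.4900
risk, variant-B visitors = 9/60 = 0.1500
RR = 0.4900 / 0.1500 = 3.27
OR = (147 × 51) / (153 × 9) = 7497/1377 ≈ 5.44

RR = 3.27; OR = 5.44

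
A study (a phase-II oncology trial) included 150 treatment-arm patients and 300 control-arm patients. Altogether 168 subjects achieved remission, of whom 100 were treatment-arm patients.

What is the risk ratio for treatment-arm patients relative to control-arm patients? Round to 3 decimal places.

treatment-arm patients without the outcome: 150 − 100 = 50
control-arm patients with the outcome: 168 − 100 = 68
control-arm patients without the outcome: 300 − 68 = 232
risk, treatment-arm patients = 100/150 = 0.6667
risk, control-arm patients = 68/300 = 0.2267
RR = 0.6667 / 0.2267 = 2.941

2.941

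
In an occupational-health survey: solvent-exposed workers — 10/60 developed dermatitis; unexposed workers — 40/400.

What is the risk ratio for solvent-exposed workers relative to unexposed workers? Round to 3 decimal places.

risk, solvent-exposed workers = 10/60 = 0.1667
risk, unexposed workers = 40/400 = 0.1000
RR = 0.1667 / 0.1000 = 1.667

RR: 1.667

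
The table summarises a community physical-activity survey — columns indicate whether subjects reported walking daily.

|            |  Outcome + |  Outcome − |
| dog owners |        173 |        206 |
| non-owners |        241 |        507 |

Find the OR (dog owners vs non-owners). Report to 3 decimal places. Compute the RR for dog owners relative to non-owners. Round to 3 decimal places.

OR = 1.767; RR = 1.417

odds, dog owners = 173/206 = 0.8398
odds, non-owners = 241/507 = 0.4753
OR = 0.8398 / 0.4753 = 1.767
risk, dog owners = 173/379 = 0.4565
risk, non-owners = 241/748 = 0.3222
RR = 0.4565 / 0.3222 = 1.417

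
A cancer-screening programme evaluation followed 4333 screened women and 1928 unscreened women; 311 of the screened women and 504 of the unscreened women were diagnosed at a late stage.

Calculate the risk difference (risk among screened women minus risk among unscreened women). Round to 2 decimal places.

-0.19

risk, screened women = 311/4333 = 0.0718
risk, unscreened women = 504/1928 = 0.2614
risk difference = 0.0718 − 0.2614 = -0.19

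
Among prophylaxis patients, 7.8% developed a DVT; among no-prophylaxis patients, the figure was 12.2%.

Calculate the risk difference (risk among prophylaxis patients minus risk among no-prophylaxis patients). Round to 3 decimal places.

risk difference = 0.0780 − 0.1220 = -0.044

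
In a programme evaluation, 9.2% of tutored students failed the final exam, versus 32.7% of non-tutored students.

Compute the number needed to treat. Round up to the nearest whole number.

NNT ≈ 5

absolute risk difference = 0.235000
1 / 0.235000 = 4.255 → round up → 5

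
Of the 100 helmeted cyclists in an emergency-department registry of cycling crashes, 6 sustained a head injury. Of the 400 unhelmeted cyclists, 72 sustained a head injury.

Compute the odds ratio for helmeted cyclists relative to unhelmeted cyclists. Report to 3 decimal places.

odds, helmeted cyclists = 6/94 = 0.0638
odds, unhelmeted cyclists = 72/328 = 0.2195
OR = 0.0638 / 0.2195 = 0.291

0.291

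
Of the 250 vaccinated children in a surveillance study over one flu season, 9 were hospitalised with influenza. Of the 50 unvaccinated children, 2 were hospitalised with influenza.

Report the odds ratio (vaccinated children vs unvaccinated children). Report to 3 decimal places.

odds, vaccinated children = 9/241 = 0.03734
odds, unvaccinated children = 2/48 = 0.04167
OR = 0.03734 / 0.04167 = 0.896

OR = 0.896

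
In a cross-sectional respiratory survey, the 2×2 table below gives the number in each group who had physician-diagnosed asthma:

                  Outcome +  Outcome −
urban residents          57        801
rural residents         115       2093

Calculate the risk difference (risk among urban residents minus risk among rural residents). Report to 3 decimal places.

RD ≈ 0.014

risk, urban residents = 57/858 = 0.0664
risk, rural residents = 115/2208 = 0.0521
risk difference = 0.0664 − 0.0521 = 0.014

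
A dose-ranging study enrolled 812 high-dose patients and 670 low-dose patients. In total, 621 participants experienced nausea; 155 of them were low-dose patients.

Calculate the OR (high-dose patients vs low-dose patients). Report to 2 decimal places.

high-dose patients with the outcome: 621 − 155 = 466
high-dose patients without the outcome: 812 − 466 = 346
low-dose patients without the outcome: 670 − 155 = 515
OR = (466 × 515) / (346 × 155) = 239990/53630 ≈ 4.47

OR = 4.47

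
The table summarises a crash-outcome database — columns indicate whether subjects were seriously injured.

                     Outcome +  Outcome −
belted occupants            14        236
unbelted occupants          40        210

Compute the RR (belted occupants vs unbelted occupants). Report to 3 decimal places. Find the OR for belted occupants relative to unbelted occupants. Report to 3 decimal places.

RR = 0.350; OR = 0.311

risk, belted occupants = 14/250 = 0.0560
risk, unbelted occupants = 40/250 = 0.1600
RR = 0.0560 / 0.1600 = 0.350
odds, belted occupants = 14/236 = 0.0593
odds, unbelted occupants = 40/210 = 0.1905
OR = 0.0593 / 0.1905 = 0.311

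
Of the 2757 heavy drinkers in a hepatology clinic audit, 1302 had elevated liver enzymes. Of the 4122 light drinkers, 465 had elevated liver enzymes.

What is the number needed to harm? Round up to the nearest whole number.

risk, heavy drinkers = 1302/2757 = 0.472252
risk, light drinkers = 465/4122 = 0.112809
absolute risk difference = 0.359443
1 / 0.359443 = 2.782 → round up → 3

3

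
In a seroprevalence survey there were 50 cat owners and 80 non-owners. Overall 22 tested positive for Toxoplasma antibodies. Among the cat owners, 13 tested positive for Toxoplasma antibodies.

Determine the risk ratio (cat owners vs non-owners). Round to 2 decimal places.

RR = 2.31

cat owners without the outcome: 50 − 13 = 37
non-owners with the outcome: 22 − 13 = 9
non-owners without the outcome: 80 − 9 = 71
risk, cat owners = 13/50 = 0.2600
risk, non-owners = 9/80 = 0.1125
RR = 0.2600 / 0.1125 = 2.31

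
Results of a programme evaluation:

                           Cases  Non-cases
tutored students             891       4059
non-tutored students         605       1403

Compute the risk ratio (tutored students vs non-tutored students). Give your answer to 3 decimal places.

risk, tutored students = 891/4950 = 0.1800
risk, non-tutored students = 605/2008 = 0.3013
RR = 0.1800 / 0.3013 = 0.597

0.597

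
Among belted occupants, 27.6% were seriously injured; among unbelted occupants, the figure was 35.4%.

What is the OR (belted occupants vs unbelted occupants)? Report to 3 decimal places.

OR = 0.696

odds, belted occupants = 0.2760/0.7240 = 0.3812
odds, unbelted occupants = 0.3540/0.6460 = 0.5480
OR = 0.3812 / 0.5480 = 0.696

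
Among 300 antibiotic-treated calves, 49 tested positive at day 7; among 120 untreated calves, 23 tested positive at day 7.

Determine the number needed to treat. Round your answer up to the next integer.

NNT ≈ 36

risk, antibiotic-treated calves = 49/300 = 0.163333
risk, untreated calves = 23/120 = 0.191667
absolute risk difference = 0.028333
1 / 0.028333 = 35.295 → round up → 36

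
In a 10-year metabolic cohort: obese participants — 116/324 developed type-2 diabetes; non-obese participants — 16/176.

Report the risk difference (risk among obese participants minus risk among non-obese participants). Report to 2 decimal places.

RD ≈ 0.27

risk, obese participants = 116/324 = 0.3580
risk, non-obese participants = 16/176 = 0.0909
risk difference = 0.3580 − 0.0909 = 0.27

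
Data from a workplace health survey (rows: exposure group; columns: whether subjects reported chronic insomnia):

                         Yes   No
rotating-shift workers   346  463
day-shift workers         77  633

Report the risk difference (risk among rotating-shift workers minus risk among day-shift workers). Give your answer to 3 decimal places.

0.319

risk, rotating-shift workers = 346/809 = 0.4277
risk, day-shift workers = 77/710 = 0.1085
risk difference = 0.4277 − 0.1085 = 0.319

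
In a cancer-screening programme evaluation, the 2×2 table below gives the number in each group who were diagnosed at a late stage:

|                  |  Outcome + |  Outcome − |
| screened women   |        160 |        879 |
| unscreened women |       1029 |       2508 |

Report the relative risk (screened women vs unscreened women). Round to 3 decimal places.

risk, screened women = 160/1039 = 0.1540
risk, unscreened women = 1029/3537 = 0.2909
RR = 0.1540 / 0.2909 = 0.529

RR = 0.529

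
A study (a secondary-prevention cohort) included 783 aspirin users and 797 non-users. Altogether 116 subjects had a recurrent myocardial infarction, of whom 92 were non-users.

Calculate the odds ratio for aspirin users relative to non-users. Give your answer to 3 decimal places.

OR: 0.242

aspirin users with the outcome: 116 − 92 = 24
aspirin users without the outcome: 783 − 24 = 759
non-users without the outcome: 797 − 92 = 705
OR = (24 × 705) / (759 × 92) = 16920/69828 ≈ 0.242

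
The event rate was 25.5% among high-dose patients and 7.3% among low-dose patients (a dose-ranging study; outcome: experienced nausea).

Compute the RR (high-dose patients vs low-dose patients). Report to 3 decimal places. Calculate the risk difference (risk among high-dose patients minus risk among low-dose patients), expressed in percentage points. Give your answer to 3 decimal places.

RR = 3.493; RD = 18.200

RR = 0.2550 / 0.0730 = 3.493
risk difference = 0.2550 − 0.0730 = 0.1820 → 18.200 percentage points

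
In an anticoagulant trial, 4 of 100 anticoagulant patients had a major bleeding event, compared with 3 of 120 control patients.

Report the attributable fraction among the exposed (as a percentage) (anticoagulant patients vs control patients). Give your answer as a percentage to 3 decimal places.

risk, anticoagulant patients = 4/100 = 0.04000
risk, control patients = 3/120 = 0.02500
AR% = (0.04000 − 0.02500) / 0.04000 = 0.3750 → 37.500%

37.500%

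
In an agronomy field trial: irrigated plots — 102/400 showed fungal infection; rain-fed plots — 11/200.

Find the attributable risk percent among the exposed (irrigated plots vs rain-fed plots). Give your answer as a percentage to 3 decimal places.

78.431%

risk, irrigated plots = 102/400 = 0.2550
risk, rain-fed plots = 11/200 = 0.0550
AR% = (0.2550 − 0.0550) / 0.2550 = 0.7843 → 78.431%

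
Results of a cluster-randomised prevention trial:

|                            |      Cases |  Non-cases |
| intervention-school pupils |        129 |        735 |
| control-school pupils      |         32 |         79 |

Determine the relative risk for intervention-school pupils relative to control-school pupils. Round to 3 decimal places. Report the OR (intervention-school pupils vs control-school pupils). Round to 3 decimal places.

risk, intervention-school pupils = 129/864 = 0.1493
risk, control-school pupils = 32/111 = 0.2883
RR = 0.1493 / 0.2883 = 0.518
odds, intervention-school pupils = 129/735 = 0.1755
odds, control-school pupils = 32/79 = 0.4051
OR = 0.1755 / 0.4051 = 0.433

RR = 0.518; OR = 0.433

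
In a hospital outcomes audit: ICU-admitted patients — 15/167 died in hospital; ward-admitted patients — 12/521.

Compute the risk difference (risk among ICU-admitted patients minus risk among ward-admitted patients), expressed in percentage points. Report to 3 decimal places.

risk, ICU-admitted patients = 15/167 = 0.08982
risk, ward-admitted patients = 12/521 = 0.02303
risk difference = 0.08982 − 0.02303 = 0.06679 → 6.679 percentage points

RD ≈ 6.679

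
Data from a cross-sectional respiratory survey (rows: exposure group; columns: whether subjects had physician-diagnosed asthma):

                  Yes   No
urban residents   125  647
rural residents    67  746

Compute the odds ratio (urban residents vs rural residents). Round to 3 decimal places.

odds, urban residents = 125/647 = 0.1932
odds, rural residents = 67/746 = 0.0898
OR = 0.1932 / 0.0898 = 2.151

OR ≈ 2.151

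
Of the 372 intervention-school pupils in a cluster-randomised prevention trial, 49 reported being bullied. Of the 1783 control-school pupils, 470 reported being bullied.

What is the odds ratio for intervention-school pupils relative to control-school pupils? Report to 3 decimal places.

OR = 0.424

odds, intervention-school pupils = 49/323 = 0.1517
odds, control-school pupils = 470/1313 = 0.3580
OR = 0.1517 / 0.3580 = 0.424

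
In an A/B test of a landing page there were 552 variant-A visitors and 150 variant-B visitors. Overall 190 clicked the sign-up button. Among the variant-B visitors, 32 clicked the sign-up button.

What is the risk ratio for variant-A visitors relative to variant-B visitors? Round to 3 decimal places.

variant-A visitors with the outcome: 190 − 32 = 158
variant-A visitors without the outcome: 552 − 158 = 394
variant-B visitors without the outcome: 150 − 32 = 118
risk, variant-A visitors = 158/552 = 0.2862
risk, variant-B visitors = 32/150 = 0.2133
RR = 0.2862 / 0.2133 = 1.342

RR ≈ 1.342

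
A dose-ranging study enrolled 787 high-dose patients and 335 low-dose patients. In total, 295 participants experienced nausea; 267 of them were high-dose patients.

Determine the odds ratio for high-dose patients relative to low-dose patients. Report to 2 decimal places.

5.63

high-dose patients without the outcome: 787 − 267 = 520
low-dose patients with the outcome: 295 − 267 = 28
low-dose patients without the outcome: 335 − 28 = 307
OR = (267 × 307) / (520 × 28) = 81969/14560 ≈ 5.63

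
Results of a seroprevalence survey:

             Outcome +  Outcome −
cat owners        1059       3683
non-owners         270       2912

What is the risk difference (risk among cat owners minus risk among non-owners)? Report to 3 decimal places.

0.138

risk, cat owners = 1059/4742 = 0.2233
risk, non-owners = 270/3182 = 0.0849
risk difference = 0.2233 − 0.0849 = 0.138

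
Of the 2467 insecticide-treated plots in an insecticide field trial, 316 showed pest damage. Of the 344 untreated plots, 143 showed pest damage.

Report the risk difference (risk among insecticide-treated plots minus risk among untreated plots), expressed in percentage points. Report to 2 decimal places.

risk, insecticide-treated plots = 316/2467 = 0.1281
risk, untreated plots = 143/344 = 0.4157
risk difference = 0.1281 − 0.4157 = -0.2876 → -28.76 percentage points

RD ≈ -28.76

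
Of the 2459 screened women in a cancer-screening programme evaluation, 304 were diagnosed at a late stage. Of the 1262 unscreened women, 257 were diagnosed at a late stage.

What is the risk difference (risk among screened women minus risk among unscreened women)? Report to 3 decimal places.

risk, screened women = 304/2459 = 0.1236
risk, unscreened women = 257/1262 = 0.2036
risk difference = 0.1236 − 0.2036 = -0.080

RD: -0.080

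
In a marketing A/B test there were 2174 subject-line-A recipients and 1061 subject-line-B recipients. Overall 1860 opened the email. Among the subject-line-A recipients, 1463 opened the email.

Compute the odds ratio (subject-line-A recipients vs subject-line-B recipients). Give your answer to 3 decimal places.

subject-line-A recipients without the outcome: 2174 − 1463 = 711
subject-line-B recipients with the outcome: 1860 − 1463 = 397
subject-line-B recipients without the outcome: 1061 − 397 = 664
odds, subject-line-A recipients = 1463/711 = 2.0577
odds, subject-line-B recipients = 397/664 = 0.5979
OR = 2.0577 / 0.5979 = 3.442

3.442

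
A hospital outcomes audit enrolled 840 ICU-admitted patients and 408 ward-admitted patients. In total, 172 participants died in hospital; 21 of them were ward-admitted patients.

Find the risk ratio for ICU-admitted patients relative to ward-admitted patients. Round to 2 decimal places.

RR: 3.49

ICU-admitted patients with the outcome: 172 − 21 = 151
ICU-admitted patients without the outcome: 840 − 151 = 689
ward-admitted patients without the outcome: 408 − 21 = 387
risk, ICU-admitted patients = 151/840 = 0.1798
risk, ward-admitted patients = 21/408 = 0.0515
RR = 0.1798 / 0.0515 = 3.49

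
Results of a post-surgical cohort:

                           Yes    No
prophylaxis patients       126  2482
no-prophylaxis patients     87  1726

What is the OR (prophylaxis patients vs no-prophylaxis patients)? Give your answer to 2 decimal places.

1.01

odds, prophylaxis patients = 126/2482 = 0.05077
odds, no-prophylaxis patients = 87/1726 = 0.05041
OR = 0.05077 / 0.05041 = 1.01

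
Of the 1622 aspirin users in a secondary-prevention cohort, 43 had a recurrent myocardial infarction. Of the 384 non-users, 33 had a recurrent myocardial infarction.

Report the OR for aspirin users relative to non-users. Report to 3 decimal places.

OR = (43 × 351) / (1579 × 33) = 15093/52107 ≈ 0.290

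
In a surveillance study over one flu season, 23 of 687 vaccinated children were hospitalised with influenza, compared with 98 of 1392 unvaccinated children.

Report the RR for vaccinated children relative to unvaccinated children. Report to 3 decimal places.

RR = 0.476

risk, vaccinated children = 23/687 = 0.03348
risk, unvaccinated children = 98/1392 = 0.07040
RR = 0.03348 / 0.07040 = 0.476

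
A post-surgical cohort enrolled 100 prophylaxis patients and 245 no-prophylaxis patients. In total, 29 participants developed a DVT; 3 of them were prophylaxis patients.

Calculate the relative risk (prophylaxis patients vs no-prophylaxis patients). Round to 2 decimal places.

prophylaxis patients without the outcome: 100 − 3 = 97
no-prophylaxis patients with the outcome: 29 − 3 = 26
no-prophylaxis patients without the outcome: 245 − 26 = 219
risk, prophylaxis patients = 3/100 = 0.03000
risk, no-prophylaxis patients = 26/245 = 0.10612
RR = 0.03000 / 0.10612 = 0.28

RR = 0.28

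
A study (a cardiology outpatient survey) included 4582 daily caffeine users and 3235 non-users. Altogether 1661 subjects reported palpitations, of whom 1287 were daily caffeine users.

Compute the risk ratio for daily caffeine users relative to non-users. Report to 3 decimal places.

2.430

daily caffeine users without the outcome: 4582 − 1287 = 3295
non-users with the outcome: 1661 − 1287 = 374
non-users without the outcome: 3235 − 374 = 2861
risk, daily caffeine users = 1287/4582 = 0.2809
risk, non-users = 374/3235 = 0.1156
RR = 0.2809 / 0.1156 = 2.430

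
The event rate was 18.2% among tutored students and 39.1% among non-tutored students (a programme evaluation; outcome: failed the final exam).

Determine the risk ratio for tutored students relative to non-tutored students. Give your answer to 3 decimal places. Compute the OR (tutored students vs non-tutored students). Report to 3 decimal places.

RR = 0.1820 / 0.3910 = 0.465
odds, tutored students = 0.1820/0.8180 = 0.2225
odds, non-tutored students = 0.3910/0.6090 = 0.6420
OR = 0.2225 / 0.6420 = 0.347

RR = 0.465; OR = 0.347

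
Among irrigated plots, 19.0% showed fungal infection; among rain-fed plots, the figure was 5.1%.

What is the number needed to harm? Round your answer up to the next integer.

8

absolute risk difference = 0.139000
1 / 0.139000 = 7.194 → round up → 8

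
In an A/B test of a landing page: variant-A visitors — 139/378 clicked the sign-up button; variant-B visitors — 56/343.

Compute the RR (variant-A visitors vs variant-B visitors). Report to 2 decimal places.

RR ≈ 2.25

risk, variant-A visitors = 139/378 = 0.3677
risk, variant-B visitors = 56/343 = 0.1633
RR = 0.3677 / 0.1633 = 2.25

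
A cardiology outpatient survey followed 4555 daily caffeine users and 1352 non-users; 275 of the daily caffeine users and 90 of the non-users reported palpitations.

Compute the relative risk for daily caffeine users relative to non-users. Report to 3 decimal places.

risk, daily caffeine users = 275/4555 = 0.0604
risk, non-users = 90/1352 = 0.0666
RR = 0.0604 / 0.0666 = 0.907

RR = 0.907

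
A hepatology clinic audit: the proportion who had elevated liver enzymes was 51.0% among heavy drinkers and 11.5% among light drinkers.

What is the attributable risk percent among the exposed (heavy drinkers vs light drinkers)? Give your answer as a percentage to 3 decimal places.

AR% = (0.5100 − 0.1150) / 0.5100 = 0.7745 → 77.451%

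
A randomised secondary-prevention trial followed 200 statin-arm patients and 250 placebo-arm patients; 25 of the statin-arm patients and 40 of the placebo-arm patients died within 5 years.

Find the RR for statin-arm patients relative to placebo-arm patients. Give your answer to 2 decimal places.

RR = 0.78

risk, statin-arm patients = 25/200 = 0.1250
risk, placebo-arm patients = 40/250 = 0.1600
RR = 0.1250 / 0.1600 = 0.78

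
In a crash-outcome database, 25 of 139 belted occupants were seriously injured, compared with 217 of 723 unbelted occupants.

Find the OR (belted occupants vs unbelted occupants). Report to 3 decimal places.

odds, belted occupants = 25/114 = 0.2193
odds, unbelted occupants = 217/506 = 0.4289
OR = 0.2193 / 0.4289 = 0.511

0.511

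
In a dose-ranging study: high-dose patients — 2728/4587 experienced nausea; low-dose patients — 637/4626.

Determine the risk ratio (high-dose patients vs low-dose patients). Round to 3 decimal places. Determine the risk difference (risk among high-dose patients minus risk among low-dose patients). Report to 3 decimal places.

risk, high-dose patients = 2728/4587 = 0.5947
risk, low-dose patients = 637/4626 = 0.1377
RR = 0.5947 / 0.1377 = 4.319
risk difference = 0.5947 − 0.1377 = 0.457

RR = 4.319; RD = 0.457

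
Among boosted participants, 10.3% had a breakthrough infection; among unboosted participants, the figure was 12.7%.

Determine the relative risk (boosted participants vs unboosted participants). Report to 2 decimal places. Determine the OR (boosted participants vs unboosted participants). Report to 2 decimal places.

RR = 0.1030 / 0.1270 = 0.81
odds, boosted participants = 0.1030/0.8970 = 0.1148
odds, unboosted participants = 0.1270/0.8730 = 0.1455
OR = 0.1148 / 0.1455 = 0.79

RR = 0.81; OR = 0.79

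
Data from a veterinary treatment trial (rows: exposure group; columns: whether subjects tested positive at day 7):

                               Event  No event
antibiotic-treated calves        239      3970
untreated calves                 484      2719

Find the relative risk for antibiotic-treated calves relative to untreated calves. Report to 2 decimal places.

0.38

risk, antibiotic-treated calves = 239/4209 = 0.0568
risk, untreated calves = 484/3203 = 0.1511
RR = 0.0568 / 0.1511 = 0.38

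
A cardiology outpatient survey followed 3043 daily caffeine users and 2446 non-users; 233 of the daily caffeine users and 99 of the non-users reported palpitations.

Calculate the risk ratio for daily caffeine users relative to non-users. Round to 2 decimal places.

RR: 1.89

risk, daily caffeine users = 233/3043 = 0.07657
risk, non-users = 99/2446 = 0.04047
RR = 0.07657 / 0.04047 = 1.89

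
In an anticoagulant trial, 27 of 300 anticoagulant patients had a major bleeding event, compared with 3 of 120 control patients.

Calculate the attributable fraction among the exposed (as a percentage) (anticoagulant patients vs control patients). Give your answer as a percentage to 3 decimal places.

AR% ≈ 72.222%

risk, anticoagulant patients = 27/300 = 0.09000
risk, control patients = 3/120 = 0.02500
AR% = (0.09000 − 0.02500) / 0.09000 = 0.7222 → 72.222%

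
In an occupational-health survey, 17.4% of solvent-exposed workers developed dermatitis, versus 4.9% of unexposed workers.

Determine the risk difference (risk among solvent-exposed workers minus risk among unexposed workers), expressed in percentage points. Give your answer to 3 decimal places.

risk difference = 0.17400 − 0.04900 = 0.12500 → 12.500 percentage points

12.500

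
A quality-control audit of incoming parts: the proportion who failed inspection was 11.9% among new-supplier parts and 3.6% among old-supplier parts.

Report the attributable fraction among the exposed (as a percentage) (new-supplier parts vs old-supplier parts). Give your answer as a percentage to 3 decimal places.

AR% = (0.11900 − 0.03600) / 0.11900 = 0.6975 → 69.748%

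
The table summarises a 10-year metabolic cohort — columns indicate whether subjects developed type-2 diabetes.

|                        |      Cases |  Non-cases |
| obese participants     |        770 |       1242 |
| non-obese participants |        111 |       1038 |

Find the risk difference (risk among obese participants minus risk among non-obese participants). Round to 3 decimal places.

risk, obese participants = 770/2012 = 0.3827
risk, non-obese participants = 111/1149 = 0.0966
risk difference = 0.3827 − 0.0966 = 0.286

0.286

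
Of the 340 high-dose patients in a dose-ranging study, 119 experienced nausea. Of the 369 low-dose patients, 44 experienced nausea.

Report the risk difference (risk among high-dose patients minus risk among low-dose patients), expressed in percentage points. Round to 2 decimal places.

RD = 23.08

risk, high-dose patients = 119/340 = 0.3500
risk, low-dose patients = 44/369 = 0.1192
risk difference = 0.3500 − 0.1192 = 0.2308 → 23.08 percentage points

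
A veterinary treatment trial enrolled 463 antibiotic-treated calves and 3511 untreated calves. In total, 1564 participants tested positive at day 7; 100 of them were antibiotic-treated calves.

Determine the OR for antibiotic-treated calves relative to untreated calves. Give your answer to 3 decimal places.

antibiotic-treated calves without the outcome: 463 − 100 = 363
untreated calves with the outcome: 1564 − 100 = 1464
untreated calves without the outcome: 3511 − 1464 = 2047
OR = (100 × 2047) / (363 × 1464) = 204700/531432 ≈ 0.385

OR: 0.385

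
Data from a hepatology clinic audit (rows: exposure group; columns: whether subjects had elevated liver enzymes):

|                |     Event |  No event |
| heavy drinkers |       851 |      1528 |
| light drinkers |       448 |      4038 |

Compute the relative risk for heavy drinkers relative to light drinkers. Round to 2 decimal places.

RR: 3.58

risk, heavy drinkers = 851/2379 = 0.3577
risk, light drinkers = 448/4486 = 0.0999
RR = 0.3577 / 0.0999 = 3.58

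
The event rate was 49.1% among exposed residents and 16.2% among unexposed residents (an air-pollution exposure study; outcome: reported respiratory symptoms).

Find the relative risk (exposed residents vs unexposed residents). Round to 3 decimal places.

RR = 0.4910 / 0.1620 = 3.031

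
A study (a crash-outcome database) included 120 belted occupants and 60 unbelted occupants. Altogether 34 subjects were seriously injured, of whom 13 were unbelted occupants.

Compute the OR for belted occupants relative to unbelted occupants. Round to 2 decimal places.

OR ≈ 0.77

belted occupants with the outcome: 34 − 13 = 21
belted occupants without the outcome: 120 − 21 = 99
unbelted occupants without the outcome: 60 − 13 = 47
odds, belted occupants = 21/99 = 0.2121
odds, unbelted occupants = 13/47 = 0.2766
OR = 0.2121 / 0.2766 = 0.77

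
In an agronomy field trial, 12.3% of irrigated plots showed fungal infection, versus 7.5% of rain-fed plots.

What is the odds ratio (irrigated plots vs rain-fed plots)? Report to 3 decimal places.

1.730

odds, irrigated plots = 0.1230/0.8770 = 0.1403
odds, rain-fed plots = 0.0750/0.9250 = 0.0811
OR = 0.1403 / 0.0811 = 1.730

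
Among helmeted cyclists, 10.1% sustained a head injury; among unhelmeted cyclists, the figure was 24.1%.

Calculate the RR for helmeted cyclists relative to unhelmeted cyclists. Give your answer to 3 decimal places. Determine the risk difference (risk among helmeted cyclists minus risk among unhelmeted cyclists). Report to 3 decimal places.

RR = 0.1010 / 0.2410 = 0.419
risk difference = 0.1010 − 0.2410 = -0.140

RR = 0.419; RD = -0.140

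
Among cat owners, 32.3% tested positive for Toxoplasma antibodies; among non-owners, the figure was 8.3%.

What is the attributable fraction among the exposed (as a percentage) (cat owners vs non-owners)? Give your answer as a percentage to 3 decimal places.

AR% = (0.3230 − 0.0830) / 0.3230 = 0.7430 → 74.303%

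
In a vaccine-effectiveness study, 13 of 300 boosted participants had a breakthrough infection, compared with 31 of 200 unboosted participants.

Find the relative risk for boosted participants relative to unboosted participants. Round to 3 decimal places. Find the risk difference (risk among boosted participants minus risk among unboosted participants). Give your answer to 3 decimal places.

RR = 0.280; RD = -0.112

risk, boosted participants = 13/300 = 0.04333
risk, unboosted participants = 31/200 = 0.15500
RR = 0.04333 / 0.15500 = 0.280
risk difference = 0.04333 − 0.15500 = -0.112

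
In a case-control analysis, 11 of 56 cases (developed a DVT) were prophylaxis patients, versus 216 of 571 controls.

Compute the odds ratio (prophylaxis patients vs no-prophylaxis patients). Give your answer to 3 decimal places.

0.402

odds, prophylaxis patients = 11/216 = 0.05093
odds, no-prophylaxis patients = 45/355 = 0.12676
OR = 0.05093 / 0.12676 = 0.402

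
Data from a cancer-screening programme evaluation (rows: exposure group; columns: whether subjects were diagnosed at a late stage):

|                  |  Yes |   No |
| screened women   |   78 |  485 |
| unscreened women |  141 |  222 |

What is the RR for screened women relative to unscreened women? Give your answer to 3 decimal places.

0.357

risk, screened women = 78/563 = 0.1385
risk, unscreened women = 141/363 = 0.3884
RR = 0.1385 / 0.3884 = 0.357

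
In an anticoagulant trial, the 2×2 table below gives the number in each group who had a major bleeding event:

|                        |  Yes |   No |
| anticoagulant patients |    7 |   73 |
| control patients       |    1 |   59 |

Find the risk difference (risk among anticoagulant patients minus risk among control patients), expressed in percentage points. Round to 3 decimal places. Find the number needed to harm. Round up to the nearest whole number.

RD = 7.083; NNH = 15

risk, anticoagulant patients = 7/80 = 0.08750
risk, control patients = 1/60 = 0.01667
risk difference = 0.08750 − 0.01667 = 0.07083 → 7.083 percentage points
absolute risk difference = 0.070833
1 / 0.070833 = 14.118 → round up → 15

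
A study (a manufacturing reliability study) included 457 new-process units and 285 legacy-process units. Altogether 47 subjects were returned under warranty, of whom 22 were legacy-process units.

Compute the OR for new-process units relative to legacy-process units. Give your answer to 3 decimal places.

new-process units with the outcome: 47 − 22 = 25
new-process units without the outcome: 457 − 25 = 432
legacy-process units without the outcome: 285 − 22 = 263
odds, new-process units = 25/432 = 0.0579
odds, legacy-process units = 22/263 = 0.0837
OR = 0.0579 / 0.0837 = 0.692

0.692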